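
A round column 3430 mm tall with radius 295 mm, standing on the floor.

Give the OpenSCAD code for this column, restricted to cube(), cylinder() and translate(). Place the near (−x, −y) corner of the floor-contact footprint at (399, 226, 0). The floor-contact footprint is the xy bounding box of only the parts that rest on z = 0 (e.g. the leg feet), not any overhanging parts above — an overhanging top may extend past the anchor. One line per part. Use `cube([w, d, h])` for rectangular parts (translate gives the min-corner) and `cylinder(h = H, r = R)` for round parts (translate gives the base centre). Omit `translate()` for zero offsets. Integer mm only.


translate([694, 521, 0]) cylinder(h = 3430, r = 295);


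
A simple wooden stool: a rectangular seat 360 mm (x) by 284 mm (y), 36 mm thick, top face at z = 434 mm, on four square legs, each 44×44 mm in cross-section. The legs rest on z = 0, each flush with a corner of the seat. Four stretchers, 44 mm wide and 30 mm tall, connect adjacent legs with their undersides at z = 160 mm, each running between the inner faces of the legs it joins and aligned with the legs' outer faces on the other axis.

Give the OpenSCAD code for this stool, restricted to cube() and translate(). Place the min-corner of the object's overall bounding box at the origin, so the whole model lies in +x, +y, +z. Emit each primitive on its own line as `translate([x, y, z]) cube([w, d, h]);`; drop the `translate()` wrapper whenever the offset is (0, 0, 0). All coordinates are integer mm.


// leg_h = 434 - 36 = 398
// stretcher span = 360 - 2*44 = 272
translate([0, 0, 398]) cube([360, 284, 36]);
cube([44, 44, 398]);
translate([316, 0, 0]) cube([44, 44, 398]);
translate([0, 240, 0]) cube([44, 44, 398]);
translate([316, 240, 0]) cube([44, 44, 398]);
translate([44, 0, 160]) cube([272, 44, 30]);
translate([44, 240, 160]) cube([272, 44, 30]);
translate([0, 44, 160]) cube([44, 196, 30]);
translate([316, 44, 160]) cube([44, 196, 30]);


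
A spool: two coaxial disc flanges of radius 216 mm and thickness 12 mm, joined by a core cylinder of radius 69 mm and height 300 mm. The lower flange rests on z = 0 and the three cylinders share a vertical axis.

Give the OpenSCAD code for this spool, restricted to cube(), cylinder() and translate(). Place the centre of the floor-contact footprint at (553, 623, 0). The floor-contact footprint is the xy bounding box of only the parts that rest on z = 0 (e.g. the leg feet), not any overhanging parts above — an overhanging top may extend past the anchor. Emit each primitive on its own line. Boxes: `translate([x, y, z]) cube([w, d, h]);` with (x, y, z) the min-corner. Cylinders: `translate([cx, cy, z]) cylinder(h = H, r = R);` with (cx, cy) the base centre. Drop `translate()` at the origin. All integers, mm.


translate([553, 623, 0]) cylinder(h = 12, r = 216);
translate([553, 623, 12]) cylinder(h = 300, r = 69);
translate([553, 623, 312]) cylinder(h = 12, r = 216);


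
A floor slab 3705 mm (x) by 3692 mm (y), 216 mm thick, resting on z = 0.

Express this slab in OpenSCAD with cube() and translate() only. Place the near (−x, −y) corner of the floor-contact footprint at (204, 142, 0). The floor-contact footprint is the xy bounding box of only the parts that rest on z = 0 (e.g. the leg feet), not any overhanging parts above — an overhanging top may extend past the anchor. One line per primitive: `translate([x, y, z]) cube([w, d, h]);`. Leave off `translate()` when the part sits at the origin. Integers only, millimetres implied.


translate([204, 142, 0]) cube([3705, 3692, 216]);


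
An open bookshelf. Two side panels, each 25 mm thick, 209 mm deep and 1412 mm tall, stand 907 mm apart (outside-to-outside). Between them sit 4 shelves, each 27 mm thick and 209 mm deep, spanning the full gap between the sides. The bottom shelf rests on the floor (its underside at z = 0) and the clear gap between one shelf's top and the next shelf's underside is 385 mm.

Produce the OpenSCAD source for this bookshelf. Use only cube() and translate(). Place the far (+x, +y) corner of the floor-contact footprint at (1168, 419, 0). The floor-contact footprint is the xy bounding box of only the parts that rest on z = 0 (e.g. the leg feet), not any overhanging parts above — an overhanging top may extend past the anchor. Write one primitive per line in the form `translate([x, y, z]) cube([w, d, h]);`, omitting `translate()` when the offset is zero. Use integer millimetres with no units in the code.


translate([261, 210, 0]) cube([25, 209, 1412]);
translate([1143, 210, 0]) cube([25, 209, 1412]);
translate([286, 210, 0]) cube([857, 209, 27]);
translate([286, 210, 412]) cube([857, 209, 27]);
translate([286, 210, 824]) cube([857, 209, 27]);
translate([286, 210, 1236]) cube([857, 209, 27]);


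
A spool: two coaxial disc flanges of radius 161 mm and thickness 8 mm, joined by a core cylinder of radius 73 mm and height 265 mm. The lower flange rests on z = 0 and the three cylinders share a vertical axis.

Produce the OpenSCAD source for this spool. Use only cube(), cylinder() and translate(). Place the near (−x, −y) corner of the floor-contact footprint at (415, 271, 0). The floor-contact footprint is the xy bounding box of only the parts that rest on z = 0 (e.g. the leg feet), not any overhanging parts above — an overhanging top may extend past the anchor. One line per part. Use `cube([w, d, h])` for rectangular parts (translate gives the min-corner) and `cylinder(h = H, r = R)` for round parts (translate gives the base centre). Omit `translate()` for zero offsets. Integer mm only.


translate([576, 432, 0]) cylinder(h = 8, r = 161);
translate([576, 432, 8]) cylinder(h = 265, r = 73);
translate([576, 432, 273]) cylinder(h = 8, r = 161);


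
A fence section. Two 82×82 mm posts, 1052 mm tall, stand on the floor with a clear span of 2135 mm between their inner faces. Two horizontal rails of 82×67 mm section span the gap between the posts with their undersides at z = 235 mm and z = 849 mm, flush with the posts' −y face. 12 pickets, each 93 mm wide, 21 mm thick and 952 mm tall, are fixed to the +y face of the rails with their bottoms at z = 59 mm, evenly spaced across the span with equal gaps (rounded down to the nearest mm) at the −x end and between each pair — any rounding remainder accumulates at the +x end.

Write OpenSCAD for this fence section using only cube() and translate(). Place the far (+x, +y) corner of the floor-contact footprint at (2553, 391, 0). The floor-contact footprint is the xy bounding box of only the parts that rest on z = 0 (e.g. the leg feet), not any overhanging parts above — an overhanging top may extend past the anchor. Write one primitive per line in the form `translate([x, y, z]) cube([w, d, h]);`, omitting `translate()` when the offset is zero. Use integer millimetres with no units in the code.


translate([254, 309, 0]) cube([82, 82, 1052]);
translate([2471, 309, 0]) cube([82, 82, 1052]);
translate([336, 309, 235]) cube([2135, 82, 67]);
translate([336, 309, 849]) cube([2135, 82, 67]);
translate([414, 391, 59]) cube([93, 21, 952]);
translate([585, 391, 59]) cube([93, 21, 952]);
translate([756, 391, 59]) cube([93, 21, 952]);
translate([927, 391, 59]) cube([93, 21, 952]);
translate([1098, 391, 59]) cube([93, 21, 952]);
translate([1269, 391, 59]) cube([93, 21, 952]);
translate([1440, 391, 59]) cube([93, 21, 952]);
translate([1611, 391, 59]) cube([93, 21, 952]);
translate([1782, 391, 59]) cube([93, 21, 952]);
translate([1953, 391, 59]) cube([93, 21, 952]);
translate([2124, 391, 59]) cube([93, 21, 952]);
translate([2295, 391, 59]) cube([93, 21, 952]);


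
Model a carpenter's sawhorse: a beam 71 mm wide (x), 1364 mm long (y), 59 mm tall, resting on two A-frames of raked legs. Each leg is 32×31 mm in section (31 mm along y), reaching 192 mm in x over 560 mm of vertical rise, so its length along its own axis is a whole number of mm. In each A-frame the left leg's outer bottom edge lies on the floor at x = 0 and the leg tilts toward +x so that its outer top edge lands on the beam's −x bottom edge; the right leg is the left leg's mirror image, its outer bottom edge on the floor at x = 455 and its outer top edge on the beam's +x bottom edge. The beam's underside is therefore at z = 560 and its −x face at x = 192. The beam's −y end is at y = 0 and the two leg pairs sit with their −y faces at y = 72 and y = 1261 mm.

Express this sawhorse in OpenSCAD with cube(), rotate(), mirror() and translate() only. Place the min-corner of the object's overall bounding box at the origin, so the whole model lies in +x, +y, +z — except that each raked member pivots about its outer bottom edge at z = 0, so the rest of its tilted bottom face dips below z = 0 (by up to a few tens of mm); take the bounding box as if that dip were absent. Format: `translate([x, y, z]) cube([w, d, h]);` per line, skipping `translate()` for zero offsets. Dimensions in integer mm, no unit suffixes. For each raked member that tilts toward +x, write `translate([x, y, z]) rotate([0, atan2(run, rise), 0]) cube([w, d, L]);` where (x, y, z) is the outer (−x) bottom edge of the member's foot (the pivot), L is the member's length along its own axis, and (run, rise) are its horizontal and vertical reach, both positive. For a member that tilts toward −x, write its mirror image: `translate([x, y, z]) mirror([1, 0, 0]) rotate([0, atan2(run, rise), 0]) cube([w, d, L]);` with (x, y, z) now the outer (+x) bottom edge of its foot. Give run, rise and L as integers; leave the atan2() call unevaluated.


// leg length = √(192² + 560²) = 592
// right-leg outer foot x = 2·192 + 71 = 455
// beam min-corner = (192, 0, 560)
translate([192, 0, 560]) cube([71, 1364, 59]);
translate([0, 72, 0]) rotate([0, atan2(192, 560), 0]) cube([32, 31, 592]);
translate([455, 72, 0]) mirror([1, 0, 0]) rotate([0, atan2(192, 560), 0]) cube([32, 31, 592]);
translate([0, 1261, 0]) rotate([0, atan2(192, 560), 0]) cube([32, 31, 592]);
translate([455, 1261, 0]) mirror([1, 0, 0]) rotate([0, atan2(192, 560), 0]) cube([32, 31, 592]);


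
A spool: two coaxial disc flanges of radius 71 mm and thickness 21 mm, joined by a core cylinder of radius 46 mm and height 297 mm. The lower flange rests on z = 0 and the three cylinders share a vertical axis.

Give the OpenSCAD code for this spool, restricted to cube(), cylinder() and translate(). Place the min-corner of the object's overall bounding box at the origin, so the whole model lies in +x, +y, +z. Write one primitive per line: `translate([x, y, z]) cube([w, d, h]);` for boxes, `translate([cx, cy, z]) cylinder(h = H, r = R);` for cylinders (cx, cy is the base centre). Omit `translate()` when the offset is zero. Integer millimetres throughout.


translate([71, 71, 0]) cylinder(h = 21, r = 71);
translate([71, 71, 21]) cylinder(h = 297, r = 46);
translate([71, 71, 318]) cylinder(h = 21, r = 71);


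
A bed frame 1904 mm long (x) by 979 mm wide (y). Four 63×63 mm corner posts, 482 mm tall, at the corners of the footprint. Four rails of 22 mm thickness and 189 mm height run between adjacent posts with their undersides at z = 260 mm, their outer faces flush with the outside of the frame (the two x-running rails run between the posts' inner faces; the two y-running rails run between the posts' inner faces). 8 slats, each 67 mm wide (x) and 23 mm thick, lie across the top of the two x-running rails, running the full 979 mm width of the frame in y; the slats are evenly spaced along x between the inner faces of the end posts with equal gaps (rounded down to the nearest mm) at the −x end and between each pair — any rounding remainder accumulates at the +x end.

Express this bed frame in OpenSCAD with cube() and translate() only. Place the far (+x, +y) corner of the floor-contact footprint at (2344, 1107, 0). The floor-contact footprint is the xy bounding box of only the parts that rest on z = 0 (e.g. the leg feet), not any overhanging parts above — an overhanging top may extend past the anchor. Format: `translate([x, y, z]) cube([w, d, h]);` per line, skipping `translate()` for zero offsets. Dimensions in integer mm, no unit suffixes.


translate([440, 128, 0]) cube([63, 63, 482]);
translate([440, 1044, 0]) cube([63, 63, 482]);
translate([2281, 128, 0]) cube([63, 63, 482]);
translate([2281, 1044, 0]) cube([63, 63, 482]);
translate([503, 128, 260]) cube([1778, 22, 189]);
translate([503, 1085, 260]) cube([1778, 22, 189]);
translate([440, 191, 260]) cube([22, 853, 189]);
translate([2322, 191, 260]) cube([22, 853, 189]);
translate([641, 128, 449]) cube([67, 979, 23]);
translate([846, 128, 449]) cube([67, 979, 23]);
translate([1051, 128, 449]) cube([67, 979, 23]);
translate([1256, 128, 449]) cube([67, 979, 23]);
translate([1461, 128, 449]) cube([67, 979, 23]);
translate([1666, 128, 449]) cube([67, 979, 23]);
translate([1871, 128, 449]) cube([67, 979, 23]);
translate([2076, 128, 449]) cube([67, 979, 23]);


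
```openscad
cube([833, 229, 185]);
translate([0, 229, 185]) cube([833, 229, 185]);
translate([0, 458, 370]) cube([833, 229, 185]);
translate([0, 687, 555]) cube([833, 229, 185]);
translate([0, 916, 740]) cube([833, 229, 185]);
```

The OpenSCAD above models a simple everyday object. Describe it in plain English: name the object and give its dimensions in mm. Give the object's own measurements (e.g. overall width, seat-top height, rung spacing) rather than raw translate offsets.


A straight staircase of 5 solid steps. Each step is 833 mm wide (x), 229 mm deep (y, the going) and 185 mm tall (the rise). The first step rests on the floor; each subsequent step sits one going further in +y and one rise higher in +z, directly behind and above the previous step with no overlap.


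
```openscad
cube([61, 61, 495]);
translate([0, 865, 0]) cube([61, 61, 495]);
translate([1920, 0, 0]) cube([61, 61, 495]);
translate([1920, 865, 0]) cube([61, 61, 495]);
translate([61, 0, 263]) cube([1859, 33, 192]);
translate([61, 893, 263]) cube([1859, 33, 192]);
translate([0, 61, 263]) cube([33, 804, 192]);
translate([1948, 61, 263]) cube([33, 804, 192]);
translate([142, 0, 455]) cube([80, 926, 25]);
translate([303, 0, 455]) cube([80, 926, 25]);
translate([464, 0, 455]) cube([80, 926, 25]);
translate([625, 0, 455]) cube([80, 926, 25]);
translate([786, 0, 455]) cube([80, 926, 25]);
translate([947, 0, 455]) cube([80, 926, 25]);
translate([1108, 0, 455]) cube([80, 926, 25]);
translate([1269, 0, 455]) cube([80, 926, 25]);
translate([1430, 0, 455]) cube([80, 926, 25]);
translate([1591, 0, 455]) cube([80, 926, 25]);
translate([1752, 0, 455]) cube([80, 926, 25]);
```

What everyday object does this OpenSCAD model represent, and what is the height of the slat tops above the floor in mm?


A bed frame. The slat-top height is 480 mm.

Four posts, four rails, and a row of slats — a bed frame. Slats sit on the rails at z = 263 + 192 = 455; with slat thickness 25, the top is 480 mm.


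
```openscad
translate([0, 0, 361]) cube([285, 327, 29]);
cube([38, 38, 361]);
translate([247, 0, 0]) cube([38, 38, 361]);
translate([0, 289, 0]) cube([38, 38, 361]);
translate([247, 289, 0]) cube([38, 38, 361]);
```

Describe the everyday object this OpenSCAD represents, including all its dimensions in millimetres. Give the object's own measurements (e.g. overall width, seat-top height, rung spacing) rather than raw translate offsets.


A simple wooden stool: a rectangular seat 285 mm (x) by 327 mm (y), 29 mm thick, top face at z = 390 mm, on four square legs, each 38×38 mm in cross-section. The legs rest on z = 0, each flush with a corner of the seat.


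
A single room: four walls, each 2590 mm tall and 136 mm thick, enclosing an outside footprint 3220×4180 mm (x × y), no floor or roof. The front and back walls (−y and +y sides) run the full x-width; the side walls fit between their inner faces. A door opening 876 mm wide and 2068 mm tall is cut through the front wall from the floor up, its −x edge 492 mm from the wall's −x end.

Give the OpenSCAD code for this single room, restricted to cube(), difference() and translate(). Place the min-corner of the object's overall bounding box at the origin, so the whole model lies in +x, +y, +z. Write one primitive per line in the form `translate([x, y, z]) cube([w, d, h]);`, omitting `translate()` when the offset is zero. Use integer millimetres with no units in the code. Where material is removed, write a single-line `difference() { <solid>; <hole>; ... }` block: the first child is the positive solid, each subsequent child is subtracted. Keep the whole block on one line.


difference() { cube([3220, 136, 2590]); translate([492, 0, 0]) cube([876, 136, 2068]); }
translate([0, 4044, 0]) cube([3220, 136, 2590]);
translate([0, 136, 0]) cube([136, 3908, 2590]);
translate([3084, 136, 0]) cube([136, 3908, 2590]);


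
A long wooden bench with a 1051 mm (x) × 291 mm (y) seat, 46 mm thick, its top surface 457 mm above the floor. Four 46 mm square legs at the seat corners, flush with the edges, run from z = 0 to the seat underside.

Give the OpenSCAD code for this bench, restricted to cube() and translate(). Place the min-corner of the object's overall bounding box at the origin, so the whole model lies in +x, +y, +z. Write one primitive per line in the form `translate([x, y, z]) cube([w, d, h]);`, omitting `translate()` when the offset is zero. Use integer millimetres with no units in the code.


translate([0, 0, 411]) cube([1051, 291, 46]);
cube([46, 46, 411]);
translate([0, 245, 0]) cube([46, 46, 411]);
translate([1005, 0, 0]) cube([46, 46, 411]);
translate([1005, 245, 0]) cube([46, 46, 411]);


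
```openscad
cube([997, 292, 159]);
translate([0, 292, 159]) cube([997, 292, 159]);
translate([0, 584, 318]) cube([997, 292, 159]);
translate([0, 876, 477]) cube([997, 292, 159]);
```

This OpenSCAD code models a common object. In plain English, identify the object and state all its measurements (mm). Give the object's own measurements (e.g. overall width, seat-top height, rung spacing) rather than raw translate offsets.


A straight staircase of 4 solid steps. Each step is 997 mm wide (x), 292 mm deep (y, the going) and 159 mm tall (the rise). The first step rests on the floor; each subsequent step sits one going further in +y and one rise higher in +z, directly behind and above the previous step with no overlap.


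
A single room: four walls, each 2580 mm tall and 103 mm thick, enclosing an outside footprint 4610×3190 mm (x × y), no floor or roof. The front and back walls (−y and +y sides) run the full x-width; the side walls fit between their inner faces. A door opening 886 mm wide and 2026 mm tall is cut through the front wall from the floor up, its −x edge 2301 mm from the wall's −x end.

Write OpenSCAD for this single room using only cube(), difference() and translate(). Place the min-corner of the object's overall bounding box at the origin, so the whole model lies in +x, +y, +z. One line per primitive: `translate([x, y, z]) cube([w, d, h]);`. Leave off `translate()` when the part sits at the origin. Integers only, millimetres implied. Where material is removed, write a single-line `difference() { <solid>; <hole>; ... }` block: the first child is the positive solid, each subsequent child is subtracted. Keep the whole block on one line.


difference() { cube([4610, 103, 2580]); translate([2301, 0, 0]) cube([886, 103, 2026]); }
translate([0, 3087, 0]) cube([4610, 103, 2580]);
translate([0, 103, 0]) cube([103, 2984, 2580]);
translate([4507, 103, 0]) cube([103, 2984, 2580]);


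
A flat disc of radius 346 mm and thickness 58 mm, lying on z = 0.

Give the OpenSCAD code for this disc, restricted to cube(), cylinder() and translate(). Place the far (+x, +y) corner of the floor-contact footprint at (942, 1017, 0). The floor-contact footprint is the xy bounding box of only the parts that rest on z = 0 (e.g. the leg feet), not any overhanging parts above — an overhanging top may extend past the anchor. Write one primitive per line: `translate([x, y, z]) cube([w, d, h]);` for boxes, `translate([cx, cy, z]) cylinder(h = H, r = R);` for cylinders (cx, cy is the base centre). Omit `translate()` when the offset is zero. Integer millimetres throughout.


translate([596, 671, 0]) cylinder(h = 58, r = 346);


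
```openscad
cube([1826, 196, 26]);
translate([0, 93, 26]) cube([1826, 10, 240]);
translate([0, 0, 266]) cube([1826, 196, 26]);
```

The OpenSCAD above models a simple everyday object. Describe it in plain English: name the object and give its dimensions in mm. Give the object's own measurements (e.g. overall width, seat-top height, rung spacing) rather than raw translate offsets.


An I-beam lying along x, 1826 mm long. Overall section height 292 mm. Two flanges 196 mm wide (y) and 26 mm thick, one on the floor and one at the top; a web 10 mm thick runs between them, centred on the flange width.


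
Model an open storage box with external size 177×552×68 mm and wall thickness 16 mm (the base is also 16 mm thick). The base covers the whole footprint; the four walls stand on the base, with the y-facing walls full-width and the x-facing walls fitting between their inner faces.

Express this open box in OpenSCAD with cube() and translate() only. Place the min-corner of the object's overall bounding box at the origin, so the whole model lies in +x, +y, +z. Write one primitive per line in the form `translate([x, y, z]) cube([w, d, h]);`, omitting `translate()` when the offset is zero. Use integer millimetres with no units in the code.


cube([177, 552, 16]);
translate([0, 0, 16]) cube([177, 16, 52]);
translate([0, 536, 16]) cube([177, 16, 52]);
translate([0, 16, 16]) cube([16, 520, 52]);
translate([161, 16, 16]) cube([16, 520, 52]);


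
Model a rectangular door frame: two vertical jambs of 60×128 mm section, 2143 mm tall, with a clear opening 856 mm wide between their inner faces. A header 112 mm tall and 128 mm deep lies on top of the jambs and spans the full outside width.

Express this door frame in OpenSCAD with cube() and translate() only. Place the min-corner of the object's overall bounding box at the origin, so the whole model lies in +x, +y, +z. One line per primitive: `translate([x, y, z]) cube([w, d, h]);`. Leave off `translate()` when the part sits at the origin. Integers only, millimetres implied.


cube([60, 128, 2143]);
translate([916, 0, 0]) cube([60, 128, 2143]);
translate([0, 0, 2143]) cube([976, 128, 112]);


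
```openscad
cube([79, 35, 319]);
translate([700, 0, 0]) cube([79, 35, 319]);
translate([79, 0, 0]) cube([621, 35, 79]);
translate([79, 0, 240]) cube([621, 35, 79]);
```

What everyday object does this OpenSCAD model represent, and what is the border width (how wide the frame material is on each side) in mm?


A picture frame. The border width is 79 mm.

Four thin pieces enclosing a rectangular opening — a picture frame. The two full-height stiles are 319 mm tall; the top rail sits at z = 240 and is 79 mm tall, so the border above the opening is 319 − 240 = 79 mm, matching the stile x-width.


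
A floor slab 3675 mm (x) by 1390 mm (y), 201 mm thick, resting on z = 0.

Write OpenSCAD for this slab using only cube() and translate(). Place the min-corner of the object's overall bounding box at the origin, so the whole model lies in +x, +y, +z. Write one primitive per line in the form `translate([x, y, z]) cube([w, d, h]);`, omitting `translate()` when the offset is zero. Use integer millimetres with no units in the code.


cube([3675, 1390, 201]);


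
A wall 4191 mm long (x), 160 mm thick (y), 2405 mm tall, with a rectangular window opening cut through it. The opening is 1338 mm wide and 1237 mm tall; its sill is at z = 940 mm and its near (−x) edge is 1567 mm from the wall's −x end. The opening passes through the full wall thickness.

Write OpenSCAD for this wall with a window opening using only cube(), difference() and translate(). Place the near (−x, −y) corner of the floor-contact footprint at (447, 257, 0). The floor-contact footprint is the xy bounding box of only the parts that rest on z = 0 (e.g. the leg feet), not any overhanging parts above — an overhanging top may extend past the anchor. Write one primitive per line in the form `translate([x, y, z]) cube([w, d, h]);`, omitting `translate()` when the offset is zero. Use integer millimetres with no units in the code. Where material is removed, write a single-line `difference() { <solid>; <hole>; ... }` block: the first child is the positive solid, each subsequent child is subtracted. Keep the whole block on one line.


difference() { translate([447, 257, 0]) cube([4191, 160, 2405]); translate([2014, 257, 940]) cube([1338, 160, 1237]); }


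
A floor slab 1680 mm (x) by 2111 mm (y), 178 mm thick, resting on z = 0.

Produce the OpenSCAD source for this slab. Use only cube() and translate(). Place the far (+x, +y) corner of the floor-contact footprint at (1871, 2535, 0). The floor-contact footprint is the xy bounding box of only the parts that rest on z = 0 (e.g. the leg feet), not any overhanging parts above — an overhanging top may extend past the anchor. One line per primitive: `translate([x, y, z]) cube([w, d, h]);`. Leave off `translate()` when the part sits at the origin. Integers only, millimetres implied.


translate([191, 424, 0]) cube([1680, 2111, 178]);


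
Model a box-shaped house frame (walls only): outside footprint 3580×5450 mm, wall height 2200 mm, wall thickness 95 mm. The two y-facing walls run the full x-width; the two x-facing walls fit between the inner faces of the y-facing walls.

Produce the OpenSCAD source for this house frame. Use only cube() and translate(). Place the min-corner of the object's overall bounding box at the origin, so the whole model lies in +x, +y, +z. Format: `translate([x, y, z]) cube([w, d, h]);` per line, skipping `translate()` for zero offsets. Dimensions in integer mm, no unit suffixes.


cube([3580, 95, 2200]);
translate([0, 5355, 0]) cube([3580, 95, 2200]);
translate([0, 95, 0]) cube([95, 5260, 2200]);
translate([3485, 95, 0]) cube([95, 5260, 2200]);


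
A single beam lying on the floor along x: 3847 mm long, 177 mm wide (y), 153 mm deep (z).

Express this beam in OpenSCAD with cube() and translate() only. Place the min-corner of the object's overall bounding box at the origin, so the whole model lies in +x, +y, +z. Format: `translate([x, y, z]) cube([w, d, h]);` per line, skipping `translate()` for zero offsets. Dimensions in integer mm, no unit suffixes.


cube([3847, 177, 153]);


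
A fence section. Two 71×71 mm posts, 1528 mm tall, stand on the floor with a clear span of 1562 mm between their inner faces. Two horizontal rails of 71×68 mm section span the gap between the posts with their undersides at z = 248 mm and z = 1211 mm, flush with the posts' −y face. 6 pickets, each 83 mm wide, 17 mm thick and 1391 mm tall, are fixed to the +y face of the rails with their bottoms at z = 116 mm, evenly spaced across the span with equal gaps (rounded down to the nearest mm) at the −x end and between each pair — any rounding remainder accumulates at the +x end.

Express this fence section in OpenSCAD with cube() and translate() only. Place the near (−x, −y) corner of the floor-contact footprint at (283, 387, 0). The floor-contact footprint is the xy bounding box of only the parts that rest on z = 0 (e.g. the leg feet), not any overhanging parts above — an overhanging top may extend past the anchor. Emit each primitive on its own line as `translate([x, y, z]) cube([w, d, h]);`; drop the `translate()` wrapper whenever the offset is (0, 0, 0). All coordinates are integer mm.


translate([283, 387, 0]) cube([71, 71, 1528]);
translate([1916, 387, 0]) cube([71, 71, 1528]);
translate([354, 387, 248]) cube([1562, 71, 68]);
translate([354, 387, 1211]) cube([1562, 71, 68]);
translate([506, 458, 116]) cube([83, 17, 1391]);
translate([741, 458, 116]) cube([83, 17, 1391]);
translate([976, 458, 116]) cube([83, 17, 1391]);
translate([1211, 458, 116]) cube([83, 17, 1391]);
translate([1446, 458, 116]) cube([83, 17, 1391]);
translate([1681, 458, 116]) cube([83, 17, 1391]);


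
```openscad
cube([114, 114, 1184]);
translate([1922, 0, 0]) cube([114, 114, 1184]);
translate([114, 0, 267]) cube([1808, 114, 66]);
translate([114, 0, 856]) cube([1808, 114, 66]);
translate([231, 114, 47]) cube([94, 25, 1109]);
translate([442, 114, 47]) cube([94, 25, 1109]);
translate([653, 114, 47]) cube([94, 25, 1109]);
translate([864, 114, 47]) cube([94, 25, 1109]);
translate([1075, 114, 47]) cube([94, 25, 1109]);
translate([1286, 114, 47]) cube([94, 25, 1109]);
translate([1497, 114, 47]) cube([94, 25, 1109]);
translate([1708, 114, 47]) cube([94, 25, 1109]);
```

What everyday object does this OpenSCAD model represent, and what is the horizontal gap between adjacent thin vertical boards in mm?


A fence section. The picket gap is 117 mm.

Two posts, two rails, 8 pickets — a fence section. Span 1808 mm holds 8 pickets of 94 mm with 9 equal gaps: ⌊(1808 − 8·94) / 9⌋ = 117 mm.


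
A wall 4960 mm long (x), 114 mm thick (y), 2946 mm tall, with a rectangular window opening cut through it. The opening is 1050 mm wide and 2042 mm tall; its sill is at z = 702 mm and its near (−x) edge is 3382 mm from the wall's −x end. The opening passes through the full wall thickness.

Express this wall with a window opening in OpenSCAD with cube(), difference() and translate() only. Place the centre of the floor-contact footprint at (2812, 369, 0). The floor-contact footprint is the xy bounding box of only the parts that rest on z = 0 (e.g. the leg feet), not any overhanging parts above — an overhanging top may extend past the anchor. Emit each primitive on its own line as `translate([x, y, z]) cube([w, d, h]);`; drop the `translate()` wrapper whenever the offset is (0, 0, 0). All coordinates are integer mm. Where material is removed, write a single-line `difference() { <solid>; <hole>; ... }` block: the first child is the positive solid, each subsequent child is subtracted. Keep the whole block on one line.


difference() { translate([332, 312, 0]) cube([4960, 114, 2946]); translate([3714, 312, 702]) cube([1050, 114, 2042]); }


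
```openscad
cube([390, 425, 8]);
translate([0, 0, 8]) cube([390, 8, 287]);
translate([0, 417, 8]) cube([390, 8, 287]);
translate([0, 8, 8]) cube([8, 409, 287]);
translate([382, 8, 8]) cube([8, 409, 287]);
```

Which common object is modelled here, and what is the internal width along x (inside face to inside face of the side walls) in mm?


An open box. The internal width is 374 mm.

A 390×425 base slab with four walls standing on it — an open box. The base is 390 mm wide and the walls are 8 mm thick, so the internal width is 390 − 2 × 8 = 374 mm.


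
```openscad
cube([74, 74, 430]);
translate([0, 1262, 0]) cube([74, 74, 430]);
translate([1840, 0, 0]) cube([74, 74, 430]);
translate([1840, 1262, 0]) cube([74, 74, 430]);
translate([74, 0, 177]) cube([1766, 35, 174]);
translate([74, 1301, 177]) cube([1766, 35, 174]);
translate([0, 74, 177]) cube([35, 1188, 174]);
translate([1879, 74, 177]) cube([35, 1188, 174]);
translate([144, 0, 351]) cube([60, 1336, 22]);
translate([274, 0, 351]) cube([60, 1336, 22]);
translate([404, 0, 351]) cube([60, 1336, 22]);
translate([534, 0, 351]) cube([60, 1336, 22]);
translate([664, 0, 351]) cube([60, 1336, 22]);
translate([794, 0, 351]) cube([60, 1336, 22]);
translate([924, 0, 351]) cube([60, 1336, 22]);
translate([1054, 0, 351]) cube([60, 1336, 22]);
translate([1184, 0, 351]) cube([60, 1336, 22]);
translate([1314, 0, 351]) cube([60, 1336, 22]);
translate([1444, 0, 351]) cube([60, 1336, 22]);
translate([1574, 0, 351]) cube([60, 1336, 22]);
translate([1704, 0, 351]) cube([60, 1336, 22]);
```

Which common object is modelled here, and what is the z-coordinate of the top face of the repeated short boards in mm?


A bed frame. The slat-top height is 373 mm.

Four posts, four rails, and a row of slats — a bed frame. Slats sit on the rails at z = 177 + 174 = 351; with slat thickness 22, the top is 373 mm.


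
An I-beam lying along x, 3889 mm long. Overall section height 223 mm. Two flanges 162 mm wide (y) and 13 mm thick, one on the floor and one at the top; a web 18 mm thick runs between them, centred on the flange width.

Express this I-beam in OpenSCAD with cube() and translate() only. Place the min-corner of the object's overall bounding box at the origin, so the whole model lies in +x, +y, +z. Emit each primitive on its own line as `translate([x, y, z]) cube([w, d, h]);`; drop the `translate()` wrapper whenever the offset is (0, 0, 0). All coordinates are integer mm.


cube([3889, 162, 13]);
translate([0, 72, 13]) cube([3889, 18, 197]);
translate([0, 0, 210]) cube([3889, 162, 13]);


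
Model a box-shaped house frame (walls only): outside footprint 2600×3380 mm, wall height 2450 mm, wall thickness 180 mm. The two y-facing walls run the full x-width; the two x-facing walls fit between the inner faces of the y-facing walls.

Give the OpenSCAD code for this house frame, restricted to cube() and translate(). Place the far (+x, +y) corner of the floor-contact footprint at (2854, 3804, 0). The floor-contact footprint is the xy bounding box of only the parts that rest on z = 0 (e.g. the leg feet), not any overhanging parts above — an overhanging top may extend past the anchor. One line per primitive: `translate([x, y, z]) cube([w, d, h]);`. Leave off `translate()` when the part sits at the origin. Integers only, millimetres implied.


translate([254, 424, 0]) cube([2600, 180, 2450]);
translate([254, 3624, 0]) cube([2600, 180, 2450]);
translate([254, 604, 0]) cube([180, 3020, 2450]);
translate([2674, 604, 0]) cube([180, 3020, 2450]);


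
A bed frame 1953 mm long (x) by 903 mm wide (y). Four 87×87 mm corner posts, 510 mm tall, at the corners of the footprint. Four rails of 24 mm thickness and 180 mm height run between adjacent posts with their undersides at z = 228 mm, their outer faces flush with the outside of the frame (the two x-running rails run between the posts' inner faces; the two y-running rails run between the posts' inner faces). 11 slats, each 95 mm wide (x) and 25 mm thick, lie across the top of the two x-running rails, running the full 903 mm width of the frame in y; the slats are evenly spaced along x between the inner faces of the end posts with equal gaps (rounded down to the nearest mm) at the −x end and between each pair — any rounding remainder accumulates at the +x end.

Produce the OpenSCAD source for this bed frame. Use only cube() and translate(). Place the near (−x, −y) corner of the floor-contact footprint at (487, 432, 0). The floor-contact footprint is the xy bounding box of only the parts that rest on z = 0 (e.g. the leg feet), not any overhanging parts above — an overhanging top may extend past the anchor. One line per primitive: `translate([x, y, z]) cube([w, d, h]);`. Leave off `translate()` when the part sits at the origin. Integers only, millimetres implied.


translate([487, 432, 0]) cube([87, 87, 510]);
translate([487, 1248, 0]) cube([87, 87, 510]);
translate([2353, 432, 0]) cube([87, 87, 510]);
translate([2353, 1248, 0]) cube([87, 87, 510]);
translate([574, 432, 228]) cube([1779, 24, 180]);
translate([574, 1311, 228]) cube([1779, 24, 180]);
translate([487, 519, 228]) cube([24, 729, 180]);
translate([2416, 519, 228]) cube([24, 729, 180]);
translate([635, 432, 408]) cube([95, 903, 25]);
translate([791, 432, 408]) cube([95, 903, 25]);
translate([947, 432, 408]) cube([95, 903, 25]);
translate([1103, 432, 408]) cube([95, 903, 25]);
translate([1259, 432, 408]) cube([95, 903, 25]);
translate([1415, 432, 408]) cube([95, 903, 25]);
translate([1571, 432, 408]) cube([95, 903, 25]);
translate([1727, 432, 408]) cube([95, 903, 25]);
translate([1883, 432, 408]) cube([95, 903, 25]);
translate([2039, 432, 408]) cube([95, 903, 25]);
translate([2195, 432, 408]) cube([95, 903, 25]);


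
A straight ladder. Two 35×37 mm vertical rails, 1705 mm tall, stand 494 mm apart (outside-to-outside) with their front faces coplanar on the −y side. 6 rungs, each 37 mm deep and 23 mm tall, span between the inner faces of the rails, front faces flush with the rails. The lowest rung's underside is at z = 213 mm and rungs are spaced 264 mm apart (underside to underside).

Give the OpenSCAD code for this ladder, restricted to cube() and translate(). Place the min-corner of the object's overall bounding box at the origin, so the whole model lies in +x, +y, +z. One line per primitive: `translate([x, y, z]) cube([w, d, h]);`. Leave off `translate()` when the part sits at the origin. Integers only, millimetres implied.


// rung span = 494 - 2*35 = 424
// rung[k] z = 213 + k*264
cube([35, 37, 1705]);
translate([459, 0, 0]) cube([35, 37, 1705]);
translate([35, 0, 213]) cube([424, 37, 23]);
translate([35, 0, 477]) cube([424, 37, 23]);
translate([35, 0, 741]) cube([424, 37, 23]);
translate([35, 0, 1005]) cube([424, 37, 23]);
translate([35, 0, 1269]) cube([424, 37, 23]);
translate([35, 0, 1533]) cube([424, 37, 23]);


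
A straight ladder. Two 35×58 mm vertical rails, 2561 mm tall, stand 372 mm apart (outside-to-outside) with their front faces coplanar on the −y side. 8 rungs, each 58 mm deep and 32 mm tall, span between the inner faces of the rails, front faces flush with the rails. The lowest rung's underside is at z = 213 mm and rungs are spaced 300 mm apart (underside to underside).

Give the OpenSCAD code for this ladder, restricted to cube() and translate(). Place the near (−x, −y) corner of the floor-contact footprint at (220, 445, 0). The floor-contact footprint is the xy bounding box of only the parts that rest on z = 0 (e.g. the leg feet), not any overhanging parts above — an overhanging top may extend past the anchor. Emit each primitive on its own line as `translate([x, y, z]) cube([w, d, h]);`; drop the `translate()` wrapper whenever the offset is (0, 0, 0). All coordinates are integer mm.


translate([220, 445, 0]) cube([35, 58, 2561]);
translate([557, 445, 0]) cube([35, 58, 2561]);
translate([255, 445, 213]) cube([302, 58, 32]);
translate([255, 445, 513]) cube([302, 58, 32]);
translate([255, 445, 813]) cube([302, 58, 32]);
translate([255, 445, 1113]) cube([302, 58, 32]);
translate([255, 445, 1413]) cube([302, 58, 32]);
translate([255, 445, 1713]) cube([302, 58, 32]);
translate([255, 445, 2013]) cube([302, 58, 32]);
translate([255, 445, 2313]) cube([302, 58, 32]);


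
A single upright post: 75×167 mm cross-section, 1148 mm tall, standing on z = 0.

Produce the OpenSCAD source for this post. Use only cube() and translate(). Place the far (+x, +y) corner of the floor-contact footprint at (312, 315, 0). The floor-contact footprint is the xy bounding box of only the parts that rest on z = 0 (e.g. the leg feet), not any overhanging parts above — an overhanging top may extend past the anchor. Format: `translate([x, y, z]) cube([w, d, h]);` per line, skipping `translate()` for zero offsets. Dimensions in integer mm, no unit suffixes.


translate([237, 148, 0]) cube([75, 167, 1148]);


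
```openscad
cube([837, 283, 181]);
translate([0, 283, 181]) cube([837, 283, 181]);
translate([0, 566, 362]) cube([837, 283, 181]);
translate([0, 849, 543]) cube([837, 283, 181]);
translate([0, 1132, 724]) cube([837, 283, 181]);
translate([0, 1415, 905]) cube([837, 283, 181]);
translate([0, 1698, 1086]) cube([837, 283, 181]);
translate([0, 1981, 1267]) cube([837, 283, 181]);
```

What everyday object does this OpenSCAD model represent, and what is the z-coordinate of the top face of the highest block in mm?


A staircase. The total rise is 1448 mm.

8 identical blocks, each offset up and back from the previous — a staircase. Each step is 181 mm tall and there are 8 of them, so the total rise is 8 × 181 = 1448 mm.


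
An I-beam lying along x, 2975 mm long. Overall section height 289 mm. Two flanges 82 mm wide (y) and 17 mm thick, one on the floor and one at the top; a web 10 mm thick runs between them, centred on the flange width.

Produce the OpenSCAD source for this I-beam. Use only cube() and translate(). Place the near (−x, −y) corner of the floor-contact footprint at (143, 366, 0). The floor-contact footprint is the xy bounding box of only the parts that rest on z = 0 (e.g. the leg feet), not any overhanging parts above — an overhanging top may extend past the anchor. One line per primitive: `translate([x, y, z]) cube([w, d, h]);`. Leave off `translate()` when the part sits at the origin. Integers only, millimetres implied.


translate([143, 366, 0]) cube([2975, 82, 17]);
translate([143, 402, 17]) cube([2975, 10, 255]);
translate([143, 366, 272]) cube([2975, 82, 17]);
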